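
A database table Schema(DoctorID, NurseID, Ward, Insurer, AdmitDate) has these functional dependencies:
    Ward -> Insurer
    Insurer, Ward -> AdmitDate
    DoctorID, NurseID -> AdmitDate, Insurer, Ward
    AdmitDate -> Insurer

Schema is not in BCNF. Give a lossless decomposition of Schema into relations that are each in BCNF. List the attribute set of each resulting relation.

{AdmitDate, Insurer}; {AdmitDate, Ward}; {DoctorID, NurseID, Ward}

Candidate key of the original relation: {DoctorID, NurseID}.
Within {AdmitDate, DoctorID, Insurer, NurseID, Ward}: {Ward}⁺ ∩ {AdmitDate, DoctorID, Insurer, NurseID, Ward} = {AdmitDate, Insurer, Ward}, not the whole set, so Ward -> AdmitDate, Insurer violates BCNF; decompose into {AdmitDate, Insurer, Ward} and {DoctorID, NurseID, Ward}.
Within {AdmitDate, Insurer, Ward}: {AdmitDate}⁺ ∩ {AdmitDate, Insurer, Ward} = {AdmitDate, Insurer}, not the whole set, so AdmitDate -> Insurer violates BCNF; decompose into {AdmitDate, Insurer} and {AdmitDate, Ward}.
{AdmitDate, Insurer} is in BCNF.
{AdmitDate, Ward} is in BCNF.
{DoctorID, NurseID, Ward} is in BCNF.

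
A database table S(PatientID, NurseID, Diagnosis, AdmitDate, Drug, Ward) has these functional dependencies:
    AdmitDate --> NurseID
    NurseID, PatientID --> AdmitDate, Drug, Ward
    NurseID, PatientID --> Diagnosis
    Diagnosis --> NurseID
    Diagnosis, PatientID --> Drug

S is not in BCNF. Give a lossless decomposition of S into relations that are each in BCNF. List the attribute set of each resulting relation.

Candidate keys of the original relation: {AdmitDate, PatientID}, {Diagnosis, PatientID}, {NurseID, PatientID}.
In {AdmitDate, Diagnosis, Drug, NurseID, PatientID, Ward}, {AdmitDate} is not a superkey ({AdmitDate}⁺ restricted to this set is {AdmitDate, NurseID}), so split on AdmitDate --> NurseID into {AdmitDate, NurseID} and {AdmitDate, Diagnosis, Drug, PatientID, Ward}.
{AdmitDate, NurseID} is in BCNF.
{AdmitDate, Diagnosis, Drug, PatientID, Ward} is in BCNF.

{AdmitDate, Diagnosis, Drug, PatientID, Ward}; {AdmitDate, NurseID}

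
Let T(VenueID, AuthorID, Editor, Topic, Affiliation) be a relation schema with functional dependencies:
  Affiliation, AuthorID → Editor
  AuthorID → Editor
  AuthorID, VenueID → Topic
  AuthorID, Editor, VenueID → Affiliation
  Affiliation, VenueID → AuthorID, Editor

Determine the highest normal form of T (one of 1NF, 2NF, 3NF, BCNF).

Candidate keys: {Affiliation, VenueID}, {AuthorID, VenueID}. Prime attributes: {Affiliation, AuthorID, VenueID}.
Affiliation, AuthorID → Editor breaks BCNF: {Affiliation, AuthorID}⁺ = {Affiliation, AuthorID, Editor}, so {Affiliation, AuthorID} is not a superkey.
Because {Editor} is non-prime and the left side of Affiliation, AuthorID → Editor is not a superkey, the relation is not in 3NF.
Since {AuthorID} ⊂ {AuthorID, VenueID} and {AuthorID}⁺ ⊇ {Editor} with {Editor} non-prime, there is a partial dependency; 2NF fails.

1NF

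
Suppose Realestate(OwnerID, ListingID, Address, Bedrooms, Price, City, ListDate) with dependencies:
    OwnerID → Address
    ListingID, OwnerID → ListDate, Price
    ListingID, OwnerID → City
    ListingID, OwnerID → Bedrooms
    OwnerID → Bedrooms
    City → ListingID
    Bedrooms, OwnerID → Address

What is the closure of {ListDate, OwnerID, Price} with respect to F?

Start with {ListDate, OwnerID, Price}.
OwnerID → Address applies; add {Address} → now {Address, ListDate, OwnerID, Price}.
OwnerID → Bedrooms applies; add {Bedrooms} → now {Address, Bedrooms, ListDate, OwnerID, Price}.
No further FD applies.

{Address, Bedrooms, ListDate, OwnerID, Price}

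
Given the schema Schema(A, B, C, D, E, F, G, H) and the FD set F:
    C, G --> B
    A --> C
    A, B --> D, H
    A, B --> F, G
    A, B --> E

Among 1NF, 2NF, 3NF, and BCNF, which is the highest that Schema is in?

1NF

Candidate keys: {A, B}, {A, G}. Prime attributes: {A, B, G}.
For C, G --> B we have {C, G}⁺ = {B, C, G}; {C, G} is not a superkey, so BCNF fails.
A --> C has non-prime {C} on the right and a non-superkey on the left, so 3NF fails.
{A} is a proper subset of the key {A, B}, and {A}⁺ contains the non-prime attribute {C} — a partial dependency, so 2NF is violated.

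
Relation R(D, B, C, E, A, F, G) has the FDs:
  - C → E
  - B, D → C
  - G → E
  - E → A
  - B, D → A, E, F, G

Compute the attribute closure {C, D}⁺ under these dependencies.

Start with {C, D}.
C → E applies; add {E} → now {C, D, E}.
E → A applies; add {A} → now {A, C, D, E}.
No further FD applies.

{A, C, D, E}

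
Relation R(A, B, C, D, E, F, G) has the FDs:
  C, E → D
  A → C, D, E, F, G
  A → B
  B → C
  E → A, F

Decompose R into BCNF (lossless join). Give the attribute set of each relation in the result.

Candidate keys of the original relation: {A}, {E}.
{A, B, C, D, E, F, G}: {B} determines {B, C} here but is not a superkey — split on B → C, giving {B, C} and {A, B, D, E, F, G}.
{B, C}: every determinant is a superkey — BCNF.
{A, B, D, E, F, G}: every determinant is a superkey — BCNF.

{A, B, D, E, F, G}; {B, C}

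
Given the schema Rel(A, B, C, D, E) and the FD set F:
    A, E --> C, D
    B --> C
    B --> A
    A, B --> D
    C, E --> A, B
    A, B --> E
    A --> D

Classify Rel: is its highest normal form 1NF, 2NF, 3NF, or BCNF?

Candidate keys: {A, E}, {B}, {C, E}. Prime attributes: {A, B, C, E}.
A --> D breaks BCNF: {A}⁺ = {A, D}, so {A} is not a superkey.
A --> D determines the non-prime attribute {D} from a non-superkey — 3NF is violated.
{A} is a proper subset of the key {A, E}, and {A}⁺ contains the non-prime attribute {D} — a partial dependency, so 2NF is violated.

1NF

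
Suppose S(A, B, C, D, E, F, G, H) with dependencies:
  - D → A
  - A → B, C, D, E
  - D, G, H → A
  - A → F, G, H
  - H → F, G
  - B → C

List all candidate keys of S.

{A}, {D}

{A} is a candidate key since {A}⁺ = {A, B, C, D, E, F, G, H} covers every attribute.
{D} is a candidate key since {D}⁺ = {A, B, C, D, E, F, G, H} covers every attribute.
These are minimal and exhaustive — every other superkey contains one of them.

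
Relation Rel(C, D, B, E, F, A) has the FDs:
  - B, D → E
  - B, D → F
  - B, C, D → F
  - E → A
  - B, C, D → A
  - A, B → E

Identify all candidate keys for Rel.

{B, C, D}

Attributes never on any right-hand side: {B, C, D} — every candidate key must contain all of them.
{B, C, D}⁺ = {A, B, C, D, E, F} — all of the relation — so {B, C, D} is a candidate key.
Every other attribute set either contains this one or has a smaller closure.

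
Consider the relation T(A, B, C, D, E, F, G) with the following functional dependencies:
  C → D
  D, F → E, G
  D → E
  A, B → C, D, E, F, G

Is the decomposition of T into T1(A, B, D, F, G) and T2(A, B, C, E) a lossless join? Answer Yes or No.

The shared attributes are {A, B} and {A, B}⁺ = {A, B, C, D, E, F, G}.
This includes all of T1, so the common attributes are a superkey of T1 — the join is lossless.

Yes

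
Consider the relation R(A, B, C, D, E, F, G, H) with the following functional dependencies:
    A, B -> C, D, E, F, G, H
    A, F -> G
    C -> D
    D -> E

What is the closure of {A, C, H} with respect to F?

{A, C, D, E, H}

Start with {A, C, H}.
C -> D applies; add {D} → now {A, C, D, H}.
D -> E applies; add {E} → now {A, C, D, E, H}.
No further FD applies.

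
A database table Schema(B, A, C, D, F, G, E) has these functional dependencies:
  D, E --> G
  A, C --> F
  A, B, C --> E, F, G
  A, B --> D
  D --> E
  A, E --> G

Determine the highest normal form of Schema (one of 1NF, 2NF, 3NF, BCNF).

1NF

Candidate key: {A, B, C}. Prime attributes: {A, B, C}.
D, E --> G breaks BCNF: {D, E}⁺ = {D, E, G}, so {D, E} is not a superkey.
Because {G} is non-prime and the left side of D, E --> G is not a superkey, the relation is not in 3NF.
The proper key subset {A, B} of {A, B, C} determines non-prime {D, E, G}, so the relation is not even in 2NF.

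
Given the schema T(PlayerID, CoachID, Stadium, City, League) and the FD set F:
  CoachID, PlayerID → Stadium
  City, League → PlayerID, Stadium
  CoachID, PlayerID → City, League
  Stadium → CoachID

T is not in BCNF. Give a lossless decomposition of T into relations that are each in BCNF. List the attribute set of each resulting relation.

Candidate keys of the original relation: {City, League}, {CoachID, PlayerID}, {PlayerID, Stadium}.
Within {City, CoachID, League, PlayerID, Stadium}: {Stadium}⁺ ∩ {City, CoachID, League, PlayerID, Stadium} = {CoachID, Stadium}, not the whole set, so Stadium → CoachID violates BCNF; decompose into {CoachID, Stadium} and {City, League, PlayerID, Stadium}.
{CoachID, Stadium} has no BCNF violation.
{City, League, PlayerID, Stadium} has no BCNF violation.

{City, League, PlayerID, Stadium}; {CoachID, Stadium}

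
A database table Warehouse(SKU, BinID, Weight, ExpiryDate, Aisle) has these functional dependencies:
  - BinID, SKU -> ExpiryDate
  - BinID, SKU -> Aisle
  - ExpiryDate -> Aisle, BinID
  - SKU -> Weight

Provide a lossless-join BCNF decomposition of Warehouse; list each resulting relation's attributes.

{Aisle, BinID, ExpiryDate}; {ExpiryDate, SKU}; {SKU, Weight}

Candidate keys of the original relation: {BinID, SKU}, {ExpiryDate, SKU}.
In {Aisle, BinID, ExpiryDate, SKU, Weight}, {ExpiryDate} is not a superkey ({ExpiryDate}⁺ restricted to this set is {Aisle, BinID, ExpiryDate}), so split on ExpiryDate -> Aisle, BinID into {Aisle, BinID, ExpiryDate} and {ExpiryDate, SKU, Weight}.
{Aisle, BinID, ExpiryDate} is in BCNF.
In {ExpiryDate, SKU, Weight}, {SKU} is not a superkey ({SKU}⁺ restricted to this set is {SKU, Weight}), so split on SKU -> Weight into {SKU, Weight} and {ExpiryDate, SKU}.
{SKU, Weight} is in BCNF.
{ExpiryDate, SKU} is in BCNF.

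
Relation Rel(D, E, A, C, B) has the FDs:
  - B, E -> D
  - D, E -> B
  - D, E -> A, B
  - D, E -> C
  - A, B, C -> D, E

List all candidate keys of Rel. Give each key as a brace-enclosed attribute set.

{A, B, C}, {B, E}, {D, E}

{B, E}⁺ = {A, B, C, D, E}, which is every attribute, so {B, E} is a candidate key.
{D, E}⁺ = {A, B, C, D, E}, which is every attribute, so {D, E} is a candidate key.
{A, B, C}⁺ = {A, B, C, D, E}, which is every attribute, so {A, B, C} is a candidate key.
Any other superkey properly contains one of these, so there are no further candidate keys.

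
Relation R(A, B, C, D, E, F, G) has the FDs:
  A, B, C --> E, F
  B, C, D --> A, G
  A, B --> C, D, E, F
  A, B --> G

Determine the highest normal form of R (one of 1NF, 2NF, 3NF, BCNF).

Candidate keys: {A, B}, {B, C, D}. Prime attributes: {A, B, C, D}.
The left-hand side of every FD is a superkey, so BCNF is satisfied.

BCNF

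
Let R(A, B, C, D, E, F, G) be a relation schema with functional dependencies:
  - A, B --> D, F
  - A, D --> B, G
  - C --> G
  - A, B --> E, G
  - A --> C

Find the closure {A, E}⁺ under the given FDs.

{A, C, E, G}

Start with {A, E}.
A --> C applies; add {C} → now {A, C, E}.
C --> G applies; add {G} → now {A, C, E, G}.
No further FD applies.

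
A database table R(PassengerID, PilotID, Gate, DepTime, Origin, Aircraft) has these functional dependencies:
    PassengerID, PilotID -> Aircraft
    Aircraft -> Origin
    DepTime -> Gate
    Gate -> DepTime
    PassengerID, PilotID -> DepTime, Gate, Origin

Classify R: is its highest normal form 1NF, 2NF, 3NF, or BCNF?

2NF

Candidate key: {PassengerID, PilotID}. Prime attributes: {PassengerID, PilotID}.
Aircraft -> Origin breaks BCNF: {Aircraft}⁺ = {Aircraft, Origin}, so {Aircraft} is not a superkey.
Aircraft -> Origin determines the non-prime attribute {Origin} from a non-superkey — 3NF is violated.
No non-prime attribute depends on a proper subset of any candidate key, so 2NF holds.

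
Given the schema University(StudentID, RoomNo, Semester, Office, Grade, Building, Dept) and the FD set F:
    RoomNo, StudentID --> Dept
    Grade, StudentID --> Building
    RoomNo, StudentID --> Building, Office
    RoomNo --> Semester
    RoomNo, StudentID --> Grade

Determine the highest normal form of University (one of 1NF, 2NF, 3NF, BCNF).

Candidate key: {RoomNo, StudentID}. Prime attributes: {RoomNo, StudentID}.
For Grade, StudentID --> Building we have {Grade, StudentID}⁺ = {Building, Grade, StudentID}; {Grade, StudentID} is not a superkey, so BCNF fails.
Grade, StudentID --> Building determines the non-prime attribute {Building} from a non-superkey — 3NF is violated.
{RoomNo} is a proper subset of the key {RoomNo, StudentID}, and {RoomNo}⁺ contains the non-prime attribute {Semester} — a partial dependency, so 2NF is violated.

1NF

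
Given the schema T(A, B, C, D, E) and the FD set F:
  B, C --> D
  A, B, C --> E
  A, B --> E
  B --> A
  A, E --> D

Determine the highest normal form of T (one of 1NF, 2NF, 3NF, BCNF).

1NF

Candidate key: {B, C}. Prime attributes: {B, C}.
For A, B --> E we have {A, B}⁺ = {A, B, D, E}; {A, B} is not a superkey, so BCNF fails.
Because {E} is non-prime and the left side of A, B --> E is not a superkey, the relation is not in 3NF.
Since {B} ⊂ {B, C} and {B}⁺ ⊇ {A, D, E} with {A, D, E} non-prime, there is a partial dependency; 2NF fails.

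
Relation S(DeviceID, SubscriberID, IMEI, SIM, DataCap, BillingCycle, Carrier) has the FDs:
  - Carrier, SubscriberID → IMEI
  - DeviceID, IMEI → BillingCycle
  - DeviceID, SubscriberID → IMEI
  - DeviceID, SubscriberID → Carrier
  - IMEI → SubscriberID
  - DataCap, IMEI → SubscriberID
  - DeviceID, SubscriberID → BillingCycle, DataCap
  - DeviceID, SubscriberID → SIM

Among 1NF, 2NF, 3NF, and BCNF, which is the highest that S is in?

Candidate keys: {DeviceID, IMEI}, {DeviceID, SubscriberID}. Prime attributes: {DeviceID, IMEI, SubscriberID}.
Carrier, SubscriberID → IMEI: {Carrier, SubscriberID}⁺ = {Carrier, IMEI, SubscriberID}, which is not all of the attributes, so the left side is not a superkey — BCNF is violated.
But every attribute on its right side ({IMEI}) is prime, and the same holds for every other non-superkey FD, so 3NF still holds.

3NF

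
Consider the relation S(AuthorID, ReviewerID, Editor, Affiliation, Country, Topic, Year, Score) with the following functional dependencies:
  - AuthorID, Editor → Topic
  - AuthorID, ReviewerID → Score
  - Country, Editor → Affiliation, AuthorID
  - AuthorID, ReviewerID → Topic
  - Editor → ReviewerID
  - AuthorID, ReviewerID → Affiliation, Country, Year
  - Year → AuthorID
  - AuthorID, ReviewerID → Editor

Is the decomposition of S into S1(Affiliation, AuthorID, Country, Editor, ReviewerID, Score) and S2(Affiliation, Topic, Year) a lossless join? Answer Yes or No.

No

The shared attributes are {Affiliation} and {Affiliation}⁺ = {Affiliation}.
Neither S1 nor S2 is contained in that closure, so the decomposition is lossy.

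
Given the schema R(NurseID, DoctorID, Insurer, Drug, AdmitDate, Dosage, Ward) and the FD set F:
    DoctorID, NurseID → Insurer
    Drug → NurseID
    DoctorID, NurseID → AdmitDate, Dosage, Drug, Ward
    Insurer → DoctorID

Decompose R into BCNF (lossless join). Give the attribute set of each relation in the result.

{AdmitDate, Dosage, Drug, Insurer, Ward}; {DoctorID, Insurer}; {Drug, NurseID}

Candidate keys of the original relation: {DoctorID, Drug}, {DoctorID, NurseID}, {Drug, Insurer}, {Insurer, NurseID}.
Within {AdmitDate, DoctorID, Dosage, Drug, Insurer, NurseID, Ward}: {Drug}⁺ ∩ {AdmitDate, DoctorID, Dosage, Drug, Insurer, NurseID, Ward} = {Drug, NurseID}, not the whole set, so Drug → NurseID violates BCNF; decompose into {Drug, NurseID} and {AdmitDate, DoctorID, Dosage, Drug, Insurer, Ward}.
{Drug, NurseID}: every determinant is a superkey — BCNF.
Within {AdmitDate, DoctorID, Dosage, Drug, Insurer, Ward}: {Insurer}⁺ ∩ {AdmitDate, DoctorID, Dosage, Drug, Insurer, Ward} = {DoctorID, Insurer}, not the whole set, so Insurer → DoctorID violates BCNF; decompose into {DoctorID, Insurer} and {AdmitDate, Dosage, Drug, Insurer, Ward}.
{DoctorID, Insurer}: every determinant is a superkey — BCNF.
{AdmitDate, Dosage, Drug, Insurer, Ward}: every determinant is a superkey — BCNF.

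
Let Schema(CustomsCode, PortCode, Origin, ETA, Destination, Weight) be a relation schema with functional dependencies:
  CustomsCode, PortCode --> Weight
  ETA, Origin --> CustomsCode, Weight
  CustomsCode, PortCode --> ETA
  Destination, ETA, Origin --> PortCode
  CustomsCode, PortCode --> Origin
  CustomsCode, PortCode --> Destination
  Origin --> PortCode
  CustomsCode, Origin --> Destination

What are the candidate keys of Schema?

{CustomsCode, Origin}⁺ = {CustomsCode, Destination, ETA, Origin, PortCode, Weight} — all of the relation — so {CustomsCode, Origin} is a candidate key.
{CustomsCode, PortCode}⁺ = {CustomsCode, Destination, ETA, Origin, PortCode, Weight} — all of the relation — so {CustomsCode, PortCode} is a candidate key.
{ETA, Origin}⁺ = {CustomsCode, Destination, ETA, Origin, PortCode, Weight} — all of the relation — so {ETA, Origin} is a candidate key.
No proper subset of any of these is a key, and no other minimal superkey exists.

{CustomsCode, Origin}, {CustomsCode, PortCode}, {ETA, Origin}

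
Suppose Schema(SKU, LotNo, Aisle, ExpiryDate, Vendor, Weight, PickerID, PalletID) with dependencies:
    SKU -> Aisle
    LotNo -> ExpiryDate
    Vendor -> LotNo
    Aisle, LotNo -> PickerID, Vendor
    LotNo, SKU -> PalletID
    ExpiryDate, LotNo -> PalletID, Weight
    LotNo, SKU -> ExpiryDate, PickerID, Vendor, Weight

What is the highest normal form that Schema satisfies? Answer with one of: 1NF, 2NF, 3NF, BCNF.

Candidate keys: {LotNo, SKU}, {SKU, Vendor}. Prime attributes: {LotNo, SKU, Vendor}.
SKU -> Aisle breaks BCNF: {SKU}⁺ = {Aisle, SKU}, so {SKU} is not a superkey.
SKU -> Aisle has non-prime {Aisle} on the right and a non-superkey on the left, so 3NF fails.
The proper key subset {LotNo} of {LotNo, SKU} determines non-prime {ExpiryDate, PalletID, Weight}, so the relation is not even in 2NF.

1NF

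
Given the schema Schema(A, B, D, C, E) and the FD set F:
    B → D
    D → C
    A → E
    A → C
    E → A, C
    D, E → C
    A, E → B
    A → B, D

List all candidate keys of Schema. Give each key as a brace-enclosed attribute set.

{A} is a candidate key since {A}⁺ = {A, B, C, D, E} covers every attribute.
{E} is a candidate key since {E}⁺ = {A, B, C, D, E} covers every attribute.
No proper subset of any of these is a key, and no other minimal superkey exists.

{A}, {E}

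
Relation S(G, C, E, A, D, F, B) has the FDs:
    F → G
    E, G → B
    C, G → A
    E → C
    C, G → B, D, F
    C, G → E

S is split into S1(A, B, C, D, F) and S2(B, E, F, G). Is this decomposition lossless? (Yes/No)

The shared attributes are {B, F} and {B, F}⁺ = {B, F, G}.
S1 ⊄ {B, F, G} and S2 ⊄ {B, F, G}, so the split is lossy.

No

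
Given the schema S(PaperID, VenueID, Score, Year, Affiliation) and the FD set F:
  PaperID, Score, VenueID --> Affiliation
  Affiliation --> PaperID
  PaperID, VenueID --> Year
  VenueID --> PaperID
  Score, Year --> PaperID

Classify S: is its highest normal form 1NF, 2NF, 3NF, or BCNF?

1NF

Candidate key: {Score, VenueID}. Prime attributes: {Score, VenueID}.
For Affiliation --> PaperID we have {Affiliation}⁺ = {Affiliation, PaperID}; {Affiliation} is not a superkey, so BCNF fails.
Affiliation --> PaperID has non-prime {PaperID} on the right and a non-superkey on the left, so 3NF fails.
{VenueID} is a proper subset of the key {Score, VenueID}, and {VenueID}⁺ contains the non-prime attributes {PaperID, Year} — a partial dependency, so 2NF is violated.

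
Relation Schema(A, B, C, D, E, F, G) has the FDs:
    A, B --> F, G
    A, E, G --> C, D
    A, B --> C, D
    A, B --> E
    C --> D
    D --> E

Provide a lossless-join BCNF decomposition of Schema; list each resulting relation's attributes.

Candidate key of the original relation: {A, B}.
{A, B, C, D, E, F, G}: {A, E, G} determines {A, C, D, E, G} here but is not a superkey — split on A, E, G --> C, D, giving {A, C, D, E, G} and {A, B, E, F, G}.
{A, C, D, E, G}: {C} determines {C, D, E} here but is not a superkey — split on C --> D, E, giving {C, D, E} and {A, C, G}.
{C, D, E}: {D} determines {D, E} here but is not a superkey — split on D --> E, giving {D, E} and {C, D}.
{D, E} is in BCNF.
{C, D} is in BCNF.
{A, C, G} is in BCNF.
{A, B, E, F, G} is in BCNF.

{A, B, E, F, G}; {A, C, G}; {C, D}; {D, E}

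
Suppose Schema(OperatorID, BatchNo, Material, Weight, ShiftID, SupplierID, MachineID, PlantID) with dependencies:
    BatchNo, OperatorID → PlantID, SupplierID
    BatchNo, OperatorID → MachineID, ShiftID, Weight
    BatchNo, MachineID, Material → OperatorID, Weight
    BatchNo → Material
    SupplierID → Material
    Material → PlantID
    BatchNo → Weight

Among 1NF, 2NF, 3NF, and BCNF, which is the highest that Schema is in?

Candidate keys: {BatchNo, MachineID}, {BatchNo, OperatorID}. Prime attributes: {BatchNo, MachineID, OperatorID}.
BatchNo → Material breaks BCNF: {BatchNo}⁺ = {BatchNo, Material, PlantID, Weight}, so {BatchNo} is not a superkey.
BatchNo → Material determines the non-prime attribute {Material} from a non-superkey — 3NF is violated.
The proper key subset {BatchNo} of {BatchNo, MachineID} determines non-prime {Material, PlantID, Weight}, so the relation is not even in 2NF.

1NF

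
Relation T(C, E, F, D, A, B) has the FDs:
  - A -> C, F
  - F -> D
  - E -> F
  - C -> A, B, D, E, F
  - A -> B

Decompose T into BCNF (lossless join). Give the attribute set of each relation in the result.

Candidate keys of the original relation: {A}, {C}.
{A, B, C, D, E, F}: {F} determines {D, F} here but is not a superkey — split on F -> D, giving {D, F} and {A, B, C, E, F}.
{D, F}: every determinant is a superkey — BCNF.
{A, B, C, E, F}: {E} determines {E, F} here but is not a superkey — split on E -> F, giving {E, F} and {A, B, C, E}.
{E, F}: every determinant is a superkey — BCNF.
{A, B, C, E}: every determinant is a superkey — BCNF.

{A, B, C, E}; {D, F}; {E, F}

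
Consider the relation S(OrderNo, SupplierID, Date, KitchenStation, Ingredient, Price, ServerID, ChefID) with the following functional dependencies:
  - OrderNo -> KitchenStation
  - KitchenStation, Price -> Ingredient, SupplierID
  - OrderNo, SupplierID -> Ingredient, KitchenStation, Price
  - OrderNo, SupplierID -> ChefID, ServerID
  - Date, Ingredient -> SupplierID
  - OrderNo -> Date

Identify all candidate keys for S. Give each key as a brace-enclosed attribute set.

{Ingredient, OrderNo}, {OrderNo, Price}, {OrderNo, SupplierID}

Attributes never on any right-hand side: {OrderNo} — every candidate key must contain it.
{Ingredient, OrderNo}⁺ = {ChefID, Date, Ingredient, KitchenStation, OrderNo, Price, ServerID, SupplierID} — all of the relation — so {Ingredient, OrderNo} is a candidate key.
{OrderNo, Price}⁺ = {ChefID, Date, Ingredient, KitchenStation, OrderNo, Price, ServerID, SupplierID} — all of the relation — so {OrderNo, Price} is a candidate key.
{OrderNo, SupplierID}⁺ = {ChefID, Date, Ingredient, KitchenStation, OrderNo, Price, ServerID, SupplierID} — all of the relation — so {OrderNo, SupplierID} is a candidate key.
No proper subset of any of these is a key, and no other minimal superkey exists.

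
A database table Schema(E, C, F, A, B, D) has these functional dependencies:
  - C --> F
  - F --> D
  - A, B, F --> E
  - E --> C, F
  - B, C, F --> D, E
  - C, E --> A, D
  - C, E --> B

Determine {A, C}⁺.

{A, C, D, F}

Start with {A, C}.
C --> F applies; add {F} → now {A, C, F}.
F --> D applies; add {D} → now {A, C, D, F}.
No further FD applies.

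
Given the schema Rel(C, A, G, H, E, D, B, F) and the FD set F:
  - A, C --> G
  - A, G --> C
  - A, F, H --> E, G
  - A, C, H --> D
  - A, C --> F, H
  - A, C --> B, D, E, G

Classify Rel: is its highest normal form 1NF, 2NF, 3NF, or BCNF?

BCNF

Candidate keys: {A, C}, {A, F, H}, {A, G}. Prime attributes: {A, C, F, G, H}.
The left-hand side of every FD is a superkey, so BCNF is satisfied.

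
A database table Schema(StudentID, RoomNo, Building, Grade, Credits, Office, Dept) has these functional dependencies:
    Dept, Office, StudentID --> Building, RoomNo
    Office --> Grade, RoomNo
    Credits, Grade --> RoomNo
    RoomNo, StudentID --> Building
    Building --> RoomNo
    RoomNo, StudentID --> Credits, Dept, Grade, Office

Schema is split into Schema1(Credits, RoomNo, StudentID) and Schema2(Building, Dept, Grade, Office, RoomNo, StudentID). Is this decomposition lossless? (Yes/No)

The shared attributes are {RoomNo, StudentID} and {RoomNo, StudentID}⁺ = {Building, Credits, Dept, Grade, Office, RoomNo, StudentID}.
This includes all of Schema1, so the common attributes are a superkey of Schema1 — the join is lossless.

Yes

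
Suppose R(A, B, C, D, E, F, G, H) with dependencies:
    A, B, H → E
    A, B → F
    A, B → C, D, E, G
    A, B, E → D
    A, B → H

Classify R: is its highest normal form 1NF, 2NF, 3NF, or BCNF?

BCNF

Candidate key: {A, B}. Prime attributes: {A, B}.
Each dependency's left side is a superkey — BCNF holds.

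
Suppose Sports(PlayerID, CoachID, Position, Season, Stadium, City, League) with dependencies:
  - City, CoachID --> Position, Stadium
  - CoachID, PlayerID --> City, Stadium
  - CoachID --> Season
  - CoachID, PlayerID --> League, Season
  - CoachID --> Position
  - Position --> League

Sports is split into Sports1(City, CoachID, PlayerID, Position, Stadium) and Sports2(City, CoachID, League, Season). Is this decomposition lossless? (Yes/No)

Common attributes: {City, CoachID}; their closure is {City, CoachID, League, Position, Season, Stadium}.
Sports2 is contained in that closure, so Sports1 ∩ Sports2 --> Sports2 holds and the join is lossless.

Yes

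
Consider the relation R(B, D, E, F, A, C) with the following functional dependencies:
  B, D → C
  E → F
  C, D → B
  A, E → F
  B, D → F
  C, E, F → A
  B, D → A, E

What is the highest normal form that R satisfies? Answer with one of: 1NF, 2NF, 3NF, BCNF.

Candidate keys: {B, D}, {C, D}. Prime attributes: {B, C, D}.
E → F: {E}⁺ = {E, F}, which is not all of the attributes, so the left side is not a superkey — BCNF is violated.
E → F has non-prime {F} on the right and a non-superkey on the left, so 3NF fails.
No non-prime attribute depends on a proper subset of any candidate key, so 2NF holds.

2NF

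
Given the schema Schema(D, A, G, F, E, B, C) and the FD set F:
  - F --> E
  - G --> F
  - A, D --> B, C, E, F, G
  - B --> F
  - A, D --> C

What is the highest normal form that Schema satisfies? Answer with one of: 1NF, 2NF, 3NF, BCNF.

2NF

Candidate key: {A, D}. Prime attributes: {A, D}.
F --> E: {F}⁺ = {E, F}, which is not all of the attributes, so the left side is not a superkey — BCNF is violated.
F --> E has non-prime {E} on the right and a non-superkey on the left, so 3NF fails.
No non-prime attribute depends on a proper subset of any candidate key, so 2NF holds.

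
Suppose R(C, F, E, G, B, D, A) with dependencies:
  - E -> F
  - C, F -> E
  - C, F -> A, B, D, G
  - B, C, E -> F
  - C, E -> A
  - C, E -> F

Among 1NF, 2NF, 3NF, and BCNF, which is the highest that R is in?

Candidate keys: {C, E}, {C, F}. Prime attributes: {C, E, F}.
E -> F breaks BCNF: {E}⁺ = {E, F}, so {E} is not a superkey.
Its right-hand attributes {F} are all prime, as are those of every other non-superkey FD — the relation is in 3NF.

3NF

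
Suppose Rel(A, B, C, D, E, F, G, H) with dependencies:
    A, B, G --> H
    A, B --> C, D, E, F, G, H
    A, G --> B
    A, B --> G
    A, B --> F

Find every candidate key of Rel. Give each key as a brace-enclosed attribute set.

{A, B}, {A, G}

No FD produces {A}, so it must be in every candidate key.
Closure of {A, B} is {A, B, C, D, E, F, G, H}, the whole schema; {A, B} is a candidate key.
Closure of {A, G} is {A, B, C, D, E, F, G, H}, the whole schema; {A, G} is a candidate key.
These are minimal and exhaustive — every other superkey contains one of them.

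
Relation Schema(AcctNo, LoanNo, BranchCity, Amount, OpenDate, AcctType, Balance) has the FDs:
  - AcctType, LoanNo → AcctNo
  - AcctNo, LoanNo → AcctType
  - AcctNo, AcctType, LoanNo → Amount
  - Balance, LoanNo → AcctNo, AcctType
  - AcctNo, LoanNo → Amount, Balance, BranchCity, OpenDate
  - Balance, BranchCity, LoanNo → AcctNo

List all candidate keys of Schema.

{LoanNo} never appears on the right of any FD, so every key must include it.
{AcctNo, LoanNo} is a candidate key since {AcctNo, LoanNo}⁺ = {AcctNo, AcctType, Amount, Balance, BranchCity, LoanNo, OpenDate} covers every attribute.
{AcctType, LoanNo} is a candidate key since {AcctType, LoanNo}⁺ = {AcctNo, AcctType, Amount, Balance, BranchCity, LoanNo, OpenDate} covers every attribute.
{Balance, LoanNo} is a candidate key since {Balance, LoanNo}⁺ = {AcctNo, AcctType, Amount, Balance, BranchCity, LoanNo, OpenDate} covers every attribute.
These are minimal and exhaustive — every other superkey contains one of them.

{AcctNo, LoanNo}, {AcctType, LoanNo}, {Balance, LoanNo}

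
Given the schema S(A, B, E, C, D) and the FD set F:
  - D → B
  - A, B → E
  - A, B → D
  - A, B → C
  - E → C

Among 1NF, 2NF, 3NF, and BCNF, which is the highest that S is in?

Candidate keys: {A, B}, {A, D}. Prime attributes: {A, B, D}.
For D → B we have {D}⁺ = {B, D}; {D} is not a superkey, so BCNF fails.
E → C determines the non-prime attribute {C} from a non-superkey — 3NF is violated.
No proper subset of a key has a non-prime attribute in its closure, so there is no partial dependency; 2NF holds.

2NF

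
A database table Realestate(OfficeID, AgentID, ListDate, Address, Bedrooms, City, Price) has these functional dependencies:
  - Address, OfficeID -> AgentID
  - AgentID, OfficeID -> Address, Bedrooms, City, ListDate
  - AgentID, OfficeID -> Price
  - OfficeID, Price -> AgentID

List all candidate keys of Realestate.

{Address, OfficeID}, {AgentID, OfficeID}, {OfficeID, Price}

Attributes never on any right-hand side: {OfficeID} — every candidate key must contain it.
{Address, OfficeID}⁺ = {Address, AgentID, Bedrooms, City, ListDate, OfficeID, Price}, which is every attribute, so {Address, OfficeID} is a candidate key.
{AgentID, OfficeID}⁺ = {Address, AgentID, Bedrooms, City, ListDate, OfficeID, Price}, which is every attribute, so {AgentID, OfficeID} is a candidate key.
{OfficeID, Price}⁺ = {Address, AgentID, Bedrooms, City, ListDate, OfficeID, Price}, which is every attribute, so {OfficeID, Price} is a candidate key.
These are minimal and exhaustive — every other superkey contains one of them.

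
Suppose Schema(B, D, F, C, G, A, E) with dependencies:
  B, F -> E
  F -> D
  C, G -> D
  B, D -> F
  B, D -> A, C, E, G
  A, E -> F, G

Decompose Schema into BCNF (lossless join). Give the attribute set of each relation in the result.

{A, B, C, E}; {A, E, F, G}; {D, F}

Candidate keys of the original relation: {A, B, E}, {B, C, G}, {B, D}, {B, F}.
{A, B, C, D, E, F, G}: {F} determines {D, F} here but is not a superkey — split on F -> D, giving {D, F} and {A, B, C, E, F, G}.
{D, F} is in BCNF.
{A, B, C, E, F, G}: {A, E} determines {A, E, F, G} here but is not a superkey — split on A, E -> F, G, giving {A, E, F, G} and {A, B, C, E}.
{A, E, F, G} is in BCNF.
{A, B, C, E} is in BCNF.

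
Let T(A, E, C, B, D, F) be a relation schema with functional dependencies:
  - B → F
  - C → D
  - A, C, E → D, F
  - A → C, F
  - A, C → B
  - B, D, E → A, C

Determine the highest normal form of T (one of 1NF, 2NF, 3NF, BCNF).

1NF

Candidate keys: {A, E}, {B, C, E}, {B, D, E}. Prime attributes: {A, B, C, D, E}.
For B → F we have {B}⁺ = {B, F}; {B} is not a superkey, so BCNF fails.
B → F has non-prime {F} on the right and a non-superkey on the left, so 3NF fails.
The proper key subset {A} of {A, E} determines non-prime {F}, so the relation is not even in 2NF.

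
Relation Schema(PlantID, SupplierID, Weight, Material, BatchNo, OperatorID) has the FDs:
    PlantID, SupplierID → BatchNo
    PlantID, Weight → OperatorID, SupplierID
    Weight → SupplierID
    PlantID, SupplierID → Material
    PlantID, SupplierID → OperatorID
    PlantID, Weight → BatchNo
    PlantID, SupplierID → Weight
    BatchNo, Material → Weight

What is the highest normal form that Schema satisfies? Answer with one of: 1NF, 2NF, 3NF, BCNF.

3NF

Candidate keys: {BatchNo, Material, PlantID}, {PlantID, SupplierID}, {PlantID, Weight}. Prime attributes: {BatchNo, Material, PlantID, SupplierID, Weight}.
Weight → SupplierID: {Weight}⁺ = {SupplierID, Weight}, which is not all of the attributes, so the left side is not a superkey — BCNF is violated.
Its right-hand attributes {SupplierID} are all prime, as are those of every other non-superkey FD — the relation is in 3NF.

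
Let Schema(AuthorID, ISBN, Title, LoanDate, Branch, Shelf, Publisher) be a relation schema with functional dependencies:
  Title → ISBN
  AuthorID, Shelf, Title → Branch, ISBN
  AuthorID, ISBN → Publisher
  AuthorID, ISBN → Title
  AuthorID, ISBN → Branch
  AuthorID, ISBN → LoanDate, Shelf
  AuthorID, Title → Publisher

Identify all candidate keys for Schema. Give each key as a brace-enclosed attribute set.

{AuthorID, ISBN}, {AuthorID, Title}

Attributes never on any right-hand side: {AuthorID} — every candidate key must contain it.
{AuthorID, ISBN}⁺ = {AuthorID, Branch, ISBN, LoanDate, Publisher, Shelf, Title}, which is every attribute, so {AuthorID, ISBN} is a candidate key.
{AuthorID, Title}⁺ = {AuthorID, Branch, ISBN, LoanDate, Publisher, Shelf, Title}, which is every attribute, so {AuthorID, Title} is a candidate key.
No proper subset of any of these is a key, and no other minimal superkey exists.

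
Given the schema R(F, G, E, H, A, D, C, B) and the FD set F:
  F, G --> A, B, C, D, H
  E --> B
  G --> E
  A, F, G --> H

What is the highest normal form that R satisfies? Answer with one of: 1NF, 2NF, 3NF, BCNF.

Candidate key: {F, G}. Prime attributes: {F, G}.
For E --> B we have {E}⁺ = {B, E}; {E} is not a superkey, so BCNF fails.
E --> B has non-prime {B} on the right and a non-superkey on the left, so 3NF fails.
The proper key subset {G} of {F, G} determines non-prime {B, E}, so the relation is not even in 2NF.

1NF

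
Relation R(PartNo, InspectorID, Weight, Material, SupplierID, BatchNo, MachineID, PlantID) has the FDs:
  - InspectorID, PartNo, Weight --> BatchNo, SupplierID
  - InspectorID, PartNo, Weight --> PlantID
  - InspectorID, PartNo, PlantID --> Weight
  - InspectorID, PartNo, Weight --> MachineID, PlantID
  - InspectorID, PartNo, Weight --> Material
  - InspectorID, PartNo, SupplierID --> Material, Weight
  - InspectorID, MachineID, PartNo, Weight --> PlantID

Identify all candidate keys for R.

{InspectorID, PartNo} never appear on the right of any FD, so every key must include all of them.
{InspectorID, PartNo, PlantID} is a candidate key since {InspectorID, PartNo, PlantID}⁺ = {BatchNo, InspectorID, MachineID, Material, PartNo, PlantID, SupplierID, Weight} covers every attribute.
{InspectorID, PartNo, SupplierID} is a candidate key since {InspectorID, PartNo, SupplierID}⁺ = {BatchNo, InspectorID, MachineID, Material, PartNo, PlantID, SupplierID, Weight} covers every attribute.
{InspectorID, PartNo, Weight} is a candidate key since {InspectorID, PartNo, Weight}⁺ = {BatchNo, InspectorID, MachineID, Material, PartNo, PlantID, SupplierID, Weight} covers every attribute.
These are minimal and exhaustive — every other superkey contains one of them.

{InspectorID, PartNo, PlantID}, {InspectorID, PartNo, SupplierID}, {InspectorID, PartNo, Weight}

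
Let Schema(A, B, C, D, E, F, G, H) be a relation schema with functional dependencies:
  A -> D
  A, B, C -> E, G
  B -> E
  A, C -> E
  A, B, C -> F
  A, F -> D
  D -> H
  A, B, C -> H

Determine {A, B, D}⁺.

Start with {A, B, D}.
B -> E applies; add {E} → now {A, B, D, E}.
D -> H applies; add {H} → now {A, B, D, E, H}.
No further FD applies.

{A, B, D, E, H}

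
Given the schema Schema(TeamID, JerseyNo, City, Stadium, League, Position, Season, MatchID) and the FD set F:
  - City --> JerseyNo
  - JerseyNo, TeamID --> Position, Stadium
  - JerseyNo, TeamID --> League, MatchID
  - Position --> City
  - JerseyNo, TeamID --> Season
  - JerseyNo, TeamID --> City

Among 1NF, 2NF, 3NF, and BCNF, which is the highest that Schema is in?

Candidate keys: {City, TeamID}, {JerseyNo, TeamID}, {Position, TeamID}. Prime attributes: {City, JerseyNo, Position, TeamID}.
City --> JerseyNo breaks BCNF: {City}⁺ = {City, JerseyNo}, so {City} is not a superkey.
Its right-hand attributes {JerseyNo} are all prime, as are those of every other non-superkey FD — the relation is in 3NF.

3NF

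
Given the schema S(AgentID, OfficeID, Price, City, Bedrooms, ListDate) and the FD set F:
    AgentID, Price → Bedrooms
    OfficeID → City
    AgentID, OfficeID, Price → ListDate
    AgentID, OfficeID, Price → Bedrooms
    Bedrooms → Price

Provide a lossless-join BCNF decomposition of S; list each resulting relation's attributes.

{AgentID, Bedrooms}; {AgentID, ListDate, OfficeID, Price}; {Bedrooms, Price}; {City, OfficeID}

Candidate keys of the original relation: {AgentID, Bedrooms, OfficeID}, {AgentID, OfficeID, Price}.
In {AgentID, Bedrooms, City, ListDate, OfficeID, Price}, {AgentID, Price} is not a superkey ({AgentID, Price}⁺ restricted to this set is {AgentID, Bedrooms, Price}), so split on AgentID, Price → Bedrooms into {AgentID, Bedrooms, Price} and {AgentID, City, ListDate, OfficeID, Price}.
In {AgentID, Bedrooms, Price}, {Bedrooms} is not a superkey ({Bedrooms}⁺ restricted to this set is {Bedrooms, Price}), so split on Bedrooms → Price into {Bedrooms, Price} and {AgentID, Bedrooms}.
{Bedrooms, Price} is in BCNF.
{AgentID, Bedrooms} is in BCNF.
In {AgentID, City, ListDate, OfficeID, Price}, {OfficeID} is not a superkey ({OfficeID}⁺ restricted to this set is {City, OfficeID}), so split on OfficeID → City into {City, OfficeID} and {AgentID, ListDate, OfficeID, Price}.
{City, OfficeID} is in BCNF.
{AgentID, ListDate, OfficeID, Price} is in BCNF.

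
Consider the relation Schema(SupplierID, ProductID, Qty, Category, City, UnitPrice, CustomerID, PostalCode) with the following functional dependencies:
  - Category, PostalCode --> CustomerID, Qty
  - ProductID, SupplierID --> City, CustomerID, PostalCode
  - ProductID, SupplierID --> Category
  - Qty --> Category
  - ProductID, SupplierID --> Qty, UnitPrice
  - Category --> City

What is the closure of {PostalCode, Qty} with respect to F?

{Category, City, CustomerID, PostalCode, Qty}

Start with {PostalCode, Qty}.
Qty --> Category applies; add {Category} → now {Category, PostalCode, Qty}.
Category --> City applies; add {City} → now {Category, City, PostalCode, Qty}.
Category, PostalCode --> CustomerID, Qty applies; add {CustomerID} → now {Category, City, CustomerID, PostalCode, Qty}.
No further FD applies.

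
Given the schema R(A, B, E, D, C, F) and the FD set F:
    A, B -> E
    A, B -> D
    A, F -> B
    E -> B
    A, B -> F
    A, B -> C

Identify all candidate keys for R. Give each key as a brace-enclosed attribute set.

{A, B}, {A, E}, {A, F}

Attributes never on any right-hand side: {A} — every candidate key must contain it.
{A, B} is a candidate key since {A, B}⁺ = {A, B, C, D, E, F} covers every attribute.
{A, E} is a candidate key since {A, E}⁺ = {A, B, C, D, E, F} covers every attribute.
{A, F} is a candidate key since {A, F}⁺ = {A, B, C, D, E, F} covers every attribute.
These are minimal and exhaustive — every other superkey contains one of them.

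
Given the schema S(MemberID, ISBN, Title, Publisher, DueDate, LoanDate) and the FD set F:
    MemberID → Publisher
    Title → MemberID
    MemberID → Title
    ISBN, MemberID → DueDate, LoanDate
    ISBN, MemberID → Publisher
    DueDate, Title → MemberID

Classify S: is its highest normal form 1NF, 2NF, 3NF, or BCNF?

Candidate keys: {ISBN, MemberID}, {ISBN, Title}. Prime attributes: {ISBN, MemberID, Title}.
For MemberID → Publisher we have {MemberID}⁺ = {MemberID, Publisher, Title}; {MemberID} is not a superkey, so BCNF fails.
Because {Publisher} is non-prime and the left side of MemberID → Publisher is not a superkey, the relation is not in 3NF.
The proper key subset {MemberID} of {ISBN, MemberID} determines non-prime {Publisher}, so the relation is not even in 2NF.

1NF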